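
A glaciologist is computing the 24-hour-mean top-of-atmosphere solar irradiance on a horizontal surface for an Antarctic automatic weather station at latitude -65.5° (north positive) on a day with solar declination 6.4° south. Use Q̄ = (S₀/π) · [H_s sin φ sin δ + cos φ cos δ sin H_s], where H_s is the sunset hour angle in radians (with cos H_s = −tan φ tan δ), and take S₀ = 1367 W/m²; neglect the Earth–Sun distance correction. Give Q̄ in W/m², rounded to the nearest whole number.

The sunset hour angle satisfies cos H_s = −tan φ tan δ = -0.2461, giving H_s = 104.25°. In radians, H_s = 1.8195.
H_s sin φ sin δ = 1.8195 × -0.9100 × -0.1115 = 0.1846.
cos φ cos δ sin H_s = 0.4147 × 0.9938 × 0.9692 = 0.3994.
Q̄ = (1367/π) × (0.1846 + 0.3994) = 435.13 × 0.5840 = 254.12 W/m².

254 W/m²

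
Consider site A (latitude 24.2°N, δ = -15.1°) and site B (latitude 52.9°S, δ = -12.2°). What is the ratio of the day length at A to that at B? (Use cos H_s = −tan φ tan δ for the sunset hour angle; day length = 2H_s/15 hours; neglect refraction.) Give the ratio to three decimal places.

A: H_s = arccos(−tan 24.2° · tan -15.1°) = 83.04°, so 2H_s/15 = 11.0720 h.
B: H_s = arccos(−tan -52.9° · tan -12.2°) = 106.61°, so 2H_s/15 = 14.2147 h.
Ratio A/B = 11.0720 / 14.2147 = 0.7789.

0.779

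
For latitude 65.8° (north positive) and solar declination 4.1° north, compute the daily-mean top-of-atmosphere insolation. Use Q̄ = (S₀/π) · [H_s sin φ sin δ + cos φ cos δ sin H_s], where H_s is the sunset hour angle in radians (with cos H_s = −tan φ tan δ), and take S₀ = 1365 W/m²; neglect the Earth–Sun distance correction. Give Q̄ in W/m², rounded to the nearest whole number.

cos H_s = −tan(65.8°) · tan(4.1°) = -0.1595, so H_s = arccos(-0.1595) = 99.18°. In radians, H_s = 1.7310.
H_s sin φ sin δ = 1.7310 × 0.9121 × 0.0715 = 0.1129.
cos φ cos δ sin H_s = 0.4099 × 0.9974 × 0.9872 = 0.4036.
Q̄ = (1365/π) × (0.1129 + 0.4036) = 434.49 × 0.5165 = 224.41 W/m².

224 W/m²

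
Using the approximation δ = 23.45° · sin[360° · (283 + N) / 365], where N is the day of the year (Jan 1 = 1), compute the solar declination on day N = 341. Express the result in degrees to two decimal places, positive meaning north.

360 × (283 + 341) / 365 = 615.452°; sin(615.452°) = -0.9679.
δ = 23.45 × -0.9679 = -22.697° ≈ -22.70°.

-22.70°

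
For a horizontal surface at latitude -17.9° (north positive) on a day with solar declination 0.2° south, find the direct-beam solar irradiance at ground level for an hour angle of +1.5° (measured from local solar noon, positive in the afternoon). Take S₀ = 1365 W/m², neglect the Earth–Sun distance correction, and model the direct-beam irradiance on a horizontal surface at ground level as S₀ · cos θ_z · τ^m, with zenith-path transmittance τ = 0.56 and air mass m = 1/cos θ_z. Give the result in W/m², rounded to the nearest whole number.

707 W/m²

cos θ_z = sin(-17.9°) sin(-0.2°) + cos(-17.9°) cos(-0.2°) cos(1.50°) = 0.0011 + 0.9513 = 0.9524.
Air mass m = 1/cos θ_z = 1/0.9524 = 1.050; τ^m = 0.56^1.050 = 0.5440.
Surface direct beam = 1365 × 0.9524 × 0.5440 = 707.21 W/m².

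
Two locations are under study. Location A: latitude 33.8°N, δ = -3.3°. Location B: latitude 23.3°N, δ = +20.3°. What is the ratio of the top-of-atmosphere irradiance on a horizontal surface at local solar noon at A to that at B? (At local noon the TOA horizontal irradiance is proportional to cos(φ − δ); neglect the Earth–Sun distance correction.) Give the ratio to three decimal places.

A: cos θ_z = cos(33.8° − (-3.3°)) = 0.7976.
B: cos θ_z = cos(23.3° − (20.3°)) = 0.9986.
Ratio A/B = 0.7976 / 0.9986 = 0.7987.

0.799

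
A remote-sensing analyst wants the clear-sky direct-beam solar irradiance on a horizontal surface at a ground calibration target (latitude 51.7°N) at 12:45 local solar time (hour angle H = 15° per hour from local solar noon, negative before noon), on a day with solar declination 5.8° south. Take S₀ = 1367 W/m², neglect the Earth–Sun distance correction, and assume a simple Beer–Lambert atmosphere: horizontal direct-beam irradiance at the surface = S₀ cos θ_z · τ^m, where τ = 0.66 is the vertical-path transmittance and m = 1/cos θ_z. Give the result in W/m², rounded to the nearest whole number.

326 W/m²

Hour angle H = 15° × (12.75 − 12) = 11.25°.
cos θ_z = sin φ sin δ + cos φ cos δ cos H = (0.7848)(-0.1011) + (0.6198)(0.9949)(0.9808) = 0.5255.
Air mass m = 1/cos θ_z = 1/0.5255 = 1.903; τ^m = 0.66^1.903 = 0.4535.
Surface direct beam = 1367 × 0.5255 × 0.4535 = 325.78 W/m².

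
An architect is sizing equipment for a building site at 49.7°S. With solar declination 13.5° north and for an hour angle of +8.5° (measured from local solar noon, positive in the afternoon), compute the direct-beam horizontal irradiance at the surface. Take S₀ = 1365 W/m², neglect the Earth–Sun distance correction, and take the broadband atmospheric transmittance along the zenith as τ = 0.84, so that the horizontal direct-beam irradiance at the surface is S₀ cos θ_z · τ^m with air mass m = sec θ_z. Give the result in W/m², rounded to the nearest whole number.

cos θ_z = sin(-49.7°) sin(13.5°) + cos(-49.7°) cos(13.5°) cos(8.50°) = -0.1780 + 0.6220 = 0.4440.
Air mass m = 1/cos θ_z = 1/0.4440 = 2.252; τ^m = 0.84^2.252 = 0.6753.
Surface direct beam = 1365 × 0.4440 × 0.6753 = 409.27 W/m².

409 W/m²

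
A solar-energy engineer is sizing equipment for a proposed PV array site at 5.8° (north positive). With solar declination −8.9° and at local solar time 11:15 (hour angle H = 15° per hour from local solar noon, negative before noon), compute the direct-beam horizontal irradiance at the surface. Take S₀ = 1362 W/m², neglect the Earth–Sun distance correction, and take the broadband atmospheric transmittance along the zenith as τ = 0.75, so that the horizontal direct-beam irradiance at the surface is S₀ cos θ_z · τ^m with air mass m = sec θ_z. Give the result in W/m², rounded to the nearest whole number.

954 W/m²

Hour angle H = 15° × (11.25 − 12) = -11.25°.
cos θ_z = sin(5.8°) sin(-8.9°) + cos(5.8°) cos(-8.9°) cos(-11.25°) = -0.0156 + 0.9640 = 0.9484.
Air mass m = 1/cos θ_z = 1/0.9484 = 1.054; τ^m = 0.75^1.054 = 0.7384.
Surface direct beam = 1362 × 0.9484 × 0.7384 = 953.81 W/m².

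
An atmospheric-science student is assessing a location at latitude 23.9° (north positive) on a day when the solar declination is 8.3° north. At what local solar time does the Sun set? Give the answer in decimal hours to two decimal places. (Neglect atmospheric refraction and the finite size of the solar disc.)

−tan φ tan δ = −(0.4431)(0.1459) = -0.0646; H_s = arccos(-0.0646) = 93.70°.
Sunset is at 12 + H_s/15 = 12 + 6.247 = 18.247 h local solar time.

18.25 h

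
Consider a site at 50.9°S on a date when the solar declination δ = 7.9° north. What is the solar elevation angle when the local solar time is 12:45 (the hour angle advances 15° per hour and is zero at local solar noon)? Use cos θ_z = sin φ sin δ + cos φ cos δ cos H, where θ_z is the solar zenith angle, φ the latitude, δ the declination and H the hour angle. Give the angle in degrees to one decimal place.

30.4°

Hour angle H = 15° × (12.75 − 12) = 11.25°.
cos θ_z = sin(-50.9°) sin(7.9°) + cos(-50.9°) cos(7.9°) cos(11.25°) = -0.1067 + 0.6127 = 0.5060.
θ_z = arccos(0.5060) = 59.60°, so the elevation is 90° − 59.60° = 30.40°.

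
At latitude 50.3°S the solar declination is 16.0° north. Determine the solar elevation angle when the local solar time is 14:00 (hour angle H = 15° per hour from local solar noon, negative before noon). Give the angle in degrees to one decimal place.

18.6°

Hour angle H = 15° × (14 − 12) = 30.00°.
cos θ_z = sin(-50.3°) sin(16.0°) + cos(-50.3°) cos(16.0°) cos(30.00°) = -0.2121 + 0.5318 = 0.3197.
θ_z = arccos(0.3197) = 71.36°, so the elevation is 90° − 71.36° = 18.64°.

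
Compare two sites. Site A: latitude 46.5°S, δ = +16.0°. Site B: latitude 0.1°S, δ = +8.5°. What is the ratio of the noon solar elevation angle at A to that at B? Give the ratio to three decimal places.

A: 90° − |-46.5 − (16.0)| = 27.50°.
B: 90° − |-0.1 − (8.5)| = 81.40°.
Ratio A/B = 27.5000 / 81.4000 = 0.3378.

0.338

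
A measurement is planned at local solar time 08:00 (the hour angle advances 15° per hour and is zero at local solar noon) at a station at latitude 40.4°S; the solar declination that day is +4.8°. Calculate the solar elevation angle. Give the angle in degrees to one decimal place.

19.0°

Hour angle H = 15° × (8 − 12) = -60.00°.
With φ = -40.4°, δ = 4.8°, H = -60.00°: sin φ sin δ = -0.0542, cos φ cos δ cos H = 0.3794, so cos θ_z = 0.3252.
θ_z = arccos(0.3252) = 71.02°, so the elevation is 90° − 71.02° = 18.98°.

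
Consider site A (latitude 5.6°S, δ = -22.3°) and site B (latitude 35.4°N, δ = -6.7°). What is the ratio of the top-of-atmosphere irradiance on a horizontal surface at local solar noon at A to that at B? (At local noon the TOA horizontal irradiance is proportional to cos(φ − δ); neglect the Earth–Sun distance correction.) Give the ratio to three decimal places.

1.291

A: cos θ_z = cos(-5.6° − (-22.3°)) = 0.9578.
B: cos θ_z = cos(35.4° − (-6.7°)) = 0.7420.
Ratio A/B = 0.9578 / 0.7420 = 1.2908.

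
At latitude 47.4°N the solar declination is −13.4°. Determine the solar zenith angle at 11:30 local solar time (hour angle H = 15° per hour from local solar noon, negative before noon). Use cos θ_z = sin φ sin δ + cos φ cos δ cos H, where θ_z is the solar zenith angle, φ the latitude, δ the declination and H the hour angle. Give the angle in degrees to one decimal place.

61.2°

Hour angle H = 15° × (11.5 − 12) = -7.50°.
cos θ_z = sin φ sin δ + cos φ cos δ cos H = (0.7361)(-0.2317) + (0.6769)(0.9728)(0.9914) = 0.4823.
θ_z = arccos(0.4823) = 61.16°.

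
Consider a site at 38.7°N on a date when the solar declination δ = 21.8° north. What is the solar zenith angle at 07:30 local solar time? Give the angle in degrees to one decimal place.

Hour angle H = 15° × (7.5 − 12) = -67.50°.
With φ = 38.7°, δ = 21.8°, H = -67.50°: sin φ sin δ = 0.2322, cos φ cos δ cos H = 0.2773, so cos θ_z = 0.5095.
θ_z = arccos(0.5095) = 59.37°.

59.4°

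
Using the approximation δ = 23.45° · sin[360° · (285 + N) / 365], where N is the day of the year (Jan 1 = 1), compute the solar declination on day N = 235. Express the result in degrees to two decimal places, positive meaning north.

360 × (285 + 235) / 365 = 512.877°; sin(512.877°) = 0.4559.
δ = 23.45 × 0.4559 = 10.691° ≈ +10.69°.

+10.69°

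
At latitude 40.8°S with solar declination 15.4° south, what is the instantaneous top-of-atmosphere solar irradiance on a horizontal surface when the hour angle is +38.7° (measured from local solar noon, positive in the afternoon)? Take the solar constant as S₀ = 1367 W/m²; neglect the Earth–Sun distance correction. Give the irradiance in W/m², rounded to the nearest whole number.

With φ = -40.8°, δ = -15.4°, H = 38.70°: sin φ sin δ = 0.1735, cos φ cos δ cos H = 0.5696, so cos θ_z = 0.7431.
Top-of-atmosphere irradiance = S₀ cos θ_z = 1367 × 0.7431 = 1015.82 W/m².

1016 W/m²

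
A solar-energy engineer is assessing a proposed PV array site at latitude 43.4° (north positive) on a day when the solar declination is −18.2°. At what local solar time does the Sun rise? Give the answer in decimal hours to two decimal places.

The sunset hour angle satisfies cos H_s = −tan φ tan δ = 0.3109, giving H_s = 71.89°.
Sunrise is at 12 − H_s/15 = 12 − 4.793 = 7.207 h local solar time.

7.21 h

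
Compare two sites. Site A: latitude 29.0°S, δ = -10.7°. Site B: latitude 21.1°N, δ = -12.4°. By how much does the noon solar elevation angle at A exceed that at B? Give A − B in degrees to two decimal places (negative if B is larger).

A: 90° − |-29.0 − (-10.7)| = 71.70°.
B: 90° − |21.1 − (-12.4)| = 56.50°.
A − B = 71.70 − 56.50 = 15.20°.

+15.20°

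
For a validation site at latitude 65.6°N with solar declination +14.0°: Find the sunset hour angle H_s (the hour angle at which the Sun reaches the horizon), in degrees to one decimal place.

123.3°

cos H_s = −tan(65.6°) · tan(14.0°) = -0.5496, so H_s = arccos(-0.5496) = 123.34°.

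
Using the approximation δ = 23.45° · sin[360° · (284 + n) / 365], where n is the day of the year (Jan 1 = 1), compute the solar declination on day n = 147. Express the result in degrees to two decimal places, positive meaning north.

+21.27°

360 × (284 + 147) / 365 = 425.096°; sin(425.096°) = 0.9070.
δ = 23.45 × 0.9070 = 21.269° ≈ +21.27°.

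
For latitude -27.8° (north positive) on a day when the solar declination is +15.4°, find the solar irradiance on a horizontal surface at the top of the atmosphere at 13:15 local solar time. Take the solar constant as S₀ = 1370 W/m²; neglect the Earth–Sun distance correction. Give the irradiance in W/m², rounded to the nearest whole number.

937 W/m²

Hour angle H = 15° × (13.25 − 12) = 18.75°.
cos θ_z = sin(-27.8°) sin(15.4°) + cos(-27.8°) cos(15.4°) cos(18.75°) = -0.1239 + 0.8076 = 0.6837.
Top-of-atmosphere irradiance = S₀ cos θ_z = 1370 × 0.6837 = 936.67 W/m².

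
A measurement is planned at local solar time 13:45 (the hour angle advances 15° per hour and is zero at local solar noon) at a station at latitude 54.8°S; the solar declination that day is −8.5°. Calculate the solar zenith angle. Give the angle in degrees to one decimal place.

50.8°

Hour angle H = 15° × (13.75 − 12) = 26.25°.
With φ = -54.8°, δ = -8.5°, H = 26.25°: sin φ sin δ = 0.1208, cos φ cos δ cos H = 0.5113, so cos θ_z = 0.6321.
θ_z = arccos(0.6321) = 50.79°.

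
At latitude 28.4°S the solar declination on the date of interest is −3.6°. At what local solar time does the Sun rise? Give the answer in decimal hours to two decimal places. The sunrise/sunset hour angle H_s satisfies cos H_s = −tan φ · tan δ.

cos H_s = −tan(-28.4°) · tan(-3.6°) = -0.0340, so H_s = arccos(-0.0340) = 91.95°.
Sunrise is at 12 − H_s/15 = 12 − 6.130 = 5.870 h local solar time.

5.87 h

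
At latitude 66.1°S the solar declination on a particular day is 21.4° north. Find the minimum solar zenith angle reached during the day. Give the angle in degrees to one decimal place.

At local solar noon the hour angle is zero, so the zenith angle is |φ − δ| = |-66.1° − (21.4°)| = 87.5°.

87.5°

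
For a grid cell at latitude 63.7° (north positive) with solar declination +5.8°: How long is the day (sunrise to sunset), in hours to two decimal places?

13.58 hours

The sunset hour angle satisfies cos H_s = −tan φ tan δ = -0.2055, giving H_s = 101.86°.
Day length = 2 H_s / 15° h⁻¹ = 203.72° / 15 = 13.581 h.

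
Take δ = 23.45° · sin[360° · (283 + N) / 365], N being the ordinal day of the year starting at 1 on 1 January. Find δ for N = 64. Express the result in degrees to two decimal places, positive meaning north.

360 × (283 + 64) / 365 = 342.247°; sin(342.247°) = -0.3049.
δ = 23.45 × -0.3049 = -7.150° ≈ -7.15°.

-7.15°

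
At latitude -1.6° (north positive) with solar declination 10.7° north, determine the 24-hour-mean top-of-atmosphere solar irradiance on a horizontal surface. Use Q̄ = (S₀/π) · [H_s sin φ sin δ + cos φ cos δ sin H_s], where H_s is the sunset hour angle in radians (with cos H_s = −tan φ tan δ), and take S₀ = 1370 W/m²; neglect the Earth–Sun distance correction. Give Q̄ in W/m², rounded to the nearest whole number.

The sunset hour angle satisfies cos H_s = −tan φ tan δ = 0.0053, giving H_s = 89.70°. In radians, H_s = 1.5656.
H_s sin φ sin δ = 1.5656 × -0.0279 × 0.1857 = -0.0081.
cos φ cos δ sin H_s = 0.9996 × 0.9826 × 1.0000 = 0.9822.
Q̄ = (1370/π) × (-0.0081 + 0.9822) = 436.08 × 0.9741 = 424.79 W/m².

425 W/m²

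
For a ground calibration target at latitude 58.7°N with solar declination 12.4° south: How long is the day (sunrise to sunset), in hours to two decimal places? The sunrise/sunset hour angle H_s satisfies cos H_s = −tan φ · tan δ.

9.17 hours

−tan φ tan δ = −(1.6447)(-0.2199) = 0.3617; H_s = arccos(0.3617) = 68.80°.
Day length = 2 H_s / 15° h⁻¹ = 137.60° / 15 = 9.173 h.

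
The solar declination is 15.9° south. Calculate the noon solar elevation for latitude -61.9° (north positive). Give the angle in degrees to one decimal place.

At local solar noon the hour angle is zero, so the elevation is 90° − |φ − δ| = 90° − |-61.9° − (-15.9°)| = 90° − 46.0° = 44.0°.

44.0°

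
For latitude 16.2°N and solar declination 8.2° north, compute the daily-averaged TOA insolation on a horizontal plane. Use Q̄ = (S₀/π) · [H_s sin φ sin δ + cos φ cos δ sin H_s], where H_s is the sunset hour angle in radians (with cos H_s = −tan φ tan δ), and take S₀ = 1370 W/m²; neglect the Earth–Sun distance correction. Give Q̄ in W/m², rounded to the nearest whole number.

442 W/m²

−tan φ tan δ = −(0.2905)(0.1441) = -0.0419; H_s = arccos(-0.0419) = 92.40°. In radians, H_s = 1.6127.
H_s sin φ sin δ = 1.6127 × 0.2790 × 0.1426 = 0.0642.
cos φ cos δ sin H_s = 0.9603 × 0.9898 × 0.9991 = 0.9496.
Q̄ = (1370/π) × (0.0642 + 0.9496) = 436.08 × 1.0138 = 442.10 W/m².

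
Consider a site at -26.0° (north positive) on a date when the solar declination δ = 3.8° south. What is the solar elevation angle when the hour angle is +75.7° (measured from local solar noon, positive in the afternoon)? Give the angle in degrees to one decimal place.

With φ = -26.0°, δ = -3.8°, H = 75.70°: sin φ sin δ = 0.0291, cos φ cos δ cos H = 0.2215, so cos θ_z = 0.2506.
θ_z = arccos(0.2506) = 75.49°, so the elevation is 90° − 75.49° = 14.51°.

14.5°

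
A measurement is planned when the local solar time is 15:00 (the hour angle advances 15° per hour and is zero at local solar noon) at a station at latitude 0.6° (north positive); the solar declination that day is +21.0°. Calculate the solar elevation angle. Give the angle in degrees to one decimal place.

Hour angle H = 15° × (15 − 12) = 45.00°.
cos θ_z = sin(0.6°) sin(21.0°) + cos(0.6°) cos(21.0°) cos(45.00°) = 0.0038 + 0.6601 = 0.6639.
θ_z = arccos(0.6639) = 48.40°, so the elevation is 90° − 48.40° = 41.60°.

41.6°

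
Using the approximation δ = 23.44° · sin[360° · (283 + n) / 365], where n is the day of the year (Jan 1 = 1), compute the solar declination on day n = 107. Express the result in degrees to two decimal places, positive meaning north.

+9.78°

360 × (283 + 107) / 365 = 384.658°; sin(384.658°) = 0.4172.
δ = 23.44 × 0.4172 = 9.779° ≈ +9.78°.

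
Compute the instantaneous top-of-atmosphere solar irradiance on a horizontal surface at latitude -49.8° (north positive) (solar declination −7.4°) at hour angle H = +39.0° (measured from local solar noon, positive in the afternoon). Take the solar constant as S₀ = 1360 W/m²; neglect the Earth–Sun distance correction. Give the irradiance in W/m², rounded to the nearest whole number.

810 W/m²

cos θ_z = sin(-49.8°) sin(-7.4°) + cos(-49.8°) cos(-7.4°) cos(39.00°) = 0.0984 + 0.4974 = 0.5958.
Top-of-atmosphere irradiance = S₀ cos θ_z = 1360 × 0.5958 = 810.29 W/m².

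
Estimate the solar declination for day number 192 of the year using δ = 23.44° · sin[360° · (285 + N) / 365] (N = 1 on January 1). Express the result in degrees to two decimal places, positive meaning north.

+21.96°

360 × (285 + 192) / 365 = 470.466°; sin(470.466°) = 0.9369.
δ = 23.44 × 0.9369 = 21.961° ≈ +21.96°.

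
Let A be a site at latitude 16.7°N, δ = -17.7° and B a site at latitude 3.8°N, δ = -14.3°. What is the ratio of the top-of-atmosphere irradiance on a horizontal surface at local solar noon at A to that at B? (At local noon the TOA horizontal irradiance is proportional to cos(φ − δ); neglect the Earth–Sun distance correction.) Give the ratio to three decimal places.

A: cos θ_z = cos(16.7° − (-17.7°)) = 0.8251.
B: cos θ_z = cos(3.8° − (-14.3°)) = 0.9505.
Ratio A/B = 0.8251 / 0.9505 = 0.8681.

0.868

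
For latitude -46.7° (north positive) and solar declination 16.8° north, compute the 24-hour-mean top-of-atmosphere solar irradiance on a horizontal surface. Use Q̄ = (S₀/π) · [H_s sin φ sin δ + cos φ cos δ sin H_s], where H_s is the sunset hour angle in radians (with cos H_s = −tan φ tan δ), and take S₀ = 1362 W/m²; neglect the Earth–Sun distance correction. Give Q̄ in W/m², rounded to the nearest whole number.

The sunset hour angle satisfies cos H_s = −tan φ tan δ = 0.3204, giving H_s = 71.31°. In radians, H_s = 1.2446.
H_s sin φ sin δ = 1.2446 × -0.7278 × 0.2890 = -0.2618.
cos φ cos δ sin H_s = 0.6858 × 0.9573 × 0.9473 = 0.6219.
Q̄ = (1362/π) × (-0.2618 + 0.6219) = 433.54 × 0.3601 = 156.12 W/m².

156 W/m²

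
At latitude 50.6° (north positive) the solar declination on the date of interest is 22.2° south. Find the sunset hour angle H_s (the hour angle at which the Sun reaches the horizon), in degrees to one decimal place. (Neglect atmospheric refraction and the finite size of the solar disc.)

60.2°

The sunset hour angle satisfies cos H_s = −tan φ tan δ = 0.4968, giving H_s = 60.21°.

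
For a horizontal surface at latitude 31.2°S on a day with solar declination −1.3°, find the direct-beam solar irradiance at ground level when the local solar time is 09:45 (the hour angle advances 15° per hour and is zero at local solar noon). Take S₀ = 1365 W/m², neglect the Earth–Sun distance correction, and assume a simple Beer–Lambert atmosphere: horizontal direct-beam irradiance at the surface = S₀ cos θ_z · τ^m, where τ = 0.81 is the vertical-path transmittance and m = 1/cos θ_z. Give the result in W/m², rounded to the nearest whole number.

737 W/m²

Hour angle H = 15° × (9.75 − 12) = -33.75°.
cos θ_z = sin φ sin δ + cos φ cos δ cos H = (-0.5180)(-0.0227) + (0.8554)(0.9997)(0.8315) = 0.7228.
Air mass m = 1/cos θ_z = 1/0.7228 = 1.384; τ^m = 0.81^1.384 = 0.7470.
Surface direct beam = 1365 × 0.7228 × 0.7470 = 737.01 W/m².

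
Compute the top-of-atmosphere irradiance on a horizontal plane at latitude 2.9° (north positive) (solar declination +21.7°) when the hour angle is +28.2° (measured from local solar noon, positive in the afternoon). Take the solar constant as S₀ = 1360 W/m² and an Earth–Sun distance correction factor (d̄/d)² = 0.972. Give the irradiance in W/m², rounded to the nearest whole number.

cos θ_z = sin φ sin δ + cos φ cos δ cos H = (0.0506)(0.3697) + (0.9987)(0.9291)(0.8813) = 0.8365.
Top-of-atmosphere irradiance = S₀ (d̄/d)² cos θ_z = 1360 × 0.972 × 0.8365 = 1105.79 W/m².

1106 W/m²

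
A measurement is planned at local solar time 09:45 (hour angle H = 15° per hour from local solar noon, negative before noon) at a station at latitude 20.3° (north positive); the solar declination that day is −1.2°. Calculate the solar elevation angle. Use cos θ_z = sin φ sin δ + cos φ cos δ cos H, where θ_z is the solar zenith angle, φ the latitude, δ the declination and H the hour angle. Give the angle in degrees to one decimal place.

50.6°

Hour angle H = 15° × (9.75 − 12) = -33.75°.
With φ = 20.3°, δ = -1.2°, H = -33.75°: sin φ sin δ = -0.0073, cos φ cos δ cos H = 0.7797, so cos θ_z = 0.7724.
θ_z = arccos(0.7724) = 39.43°, so the elevation is 90° − 39.43° = 50.57°.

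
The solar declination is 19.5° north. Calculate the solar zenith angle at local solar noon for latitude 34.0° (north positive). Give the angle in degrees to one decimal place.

At local solar noon the hour angle is zero, so the zenith angle is |φ − δ| = |34.0° − (19.5°)| = 14.5°.

14.5°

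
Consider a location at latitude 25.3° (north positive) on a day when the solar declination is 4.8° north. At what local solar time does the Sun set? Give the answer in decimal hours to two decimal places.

18.15 h

−tan φ tan δ = −(0.4727)(0.0840) = -0.0397; H_s = arccos(-0.0397) = 92.28°.
Sunset is at 12 + H_s/15 = 12 + 6.152 = 18.152 h local solar time.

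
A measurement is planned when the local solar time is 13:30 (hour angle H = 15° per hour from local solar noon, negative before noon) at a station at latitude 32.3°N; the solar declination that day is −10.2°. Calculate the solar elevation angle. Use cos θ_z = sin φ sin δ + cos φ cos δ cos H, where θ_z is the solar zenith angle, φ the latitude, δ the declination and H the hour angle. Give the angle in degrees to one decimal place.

Hour angle H = 15° × (13.5 − 12) = 22.50°.
cos θ_z = sin φ sin δ + cos φ cos δ cos H = (0.5344)(-0.1771) + (0.8453)(0.9842)(0.9239) = 0.6740.
θ_z = arccos(0.6740) = 47.62°, so the elevation is 90° − 47.62° = 42.38°.

42.4°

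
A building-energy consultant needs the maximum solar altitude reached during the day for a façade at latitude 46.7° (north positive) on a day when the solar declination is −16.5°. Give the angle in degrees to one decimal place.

26.8°

At local solar noon the hour angle is zero, so the elevation is 90° − |φ − δ| = 90° − |46.7° − (-16.5°)| = 90° − 63.2° = 26.8°.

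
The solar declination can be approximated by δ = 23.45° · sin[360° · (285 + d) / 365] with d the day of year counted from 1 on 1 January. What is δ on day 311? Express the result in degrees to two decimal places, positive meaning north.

360 × (285 + 311) / 365 = 587.836°; sin(587.836°) = -0.7412.
δ = 23.45 × -0.7412 = -17.381° ≈ -17.38°.

-17.38°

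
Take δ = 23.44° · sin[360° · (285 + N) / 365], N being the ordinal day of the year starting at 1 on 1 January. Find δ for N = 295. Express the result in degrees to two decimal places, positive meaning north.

-12.44°

360 × (285 + 295) / 365 = 572.055°; sin(572.055°) = -0.5307.
δ = 23.44 × -0.5307 = -12.440° ≈ -12.44°.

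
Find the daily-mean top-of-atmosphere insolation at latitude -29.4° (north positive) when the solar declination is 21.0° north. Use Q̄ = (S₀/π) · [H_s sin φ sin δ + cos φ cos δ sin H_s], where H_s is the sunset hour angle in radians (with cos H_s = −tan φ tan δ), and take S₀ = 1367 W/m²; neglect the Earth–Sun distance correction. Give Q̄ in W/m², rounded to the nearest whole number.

242 W/m²

The sunset hour angle satisfies cos H_s = −tan φ tan δ = 0.2163, giving H_s = 77.51°. In radians, H_s = 1.3528.
H_s sin φ sin δ = 1.3528 × -0.4909 × 0.3584 = -0.2380.
cos φ cos δ sin H_s = 0.8712 × 0.9336 × 0.9763 = 0.7941.
Q̄ = (1367/π) × (-0.2380 + 0.7941) = 435.13 × 0.5561 = 241.98 W/m².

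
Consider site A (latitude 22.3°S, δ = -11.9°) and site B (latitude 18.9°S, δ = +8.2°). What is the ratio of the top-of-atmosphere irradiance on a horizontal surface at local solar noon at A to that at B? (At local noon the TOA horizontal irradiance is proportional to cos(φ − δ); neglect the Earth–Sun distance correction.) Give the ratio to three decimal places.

A: cos θ_z = cos(-22.3° − (-11.9°)) = 0.9836.
B: cos θ_z = cos(-18.9° − (8.2°)) = 0.8902.
Ratio A/B = 0.9836 / 0.8902 = 1.1049.

1.105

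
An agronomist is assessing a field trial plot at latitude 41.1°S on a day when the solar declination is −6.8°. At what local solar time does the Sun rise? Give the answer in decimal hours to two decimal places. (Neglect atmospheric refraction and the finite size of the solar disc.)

5.60 h

−tan φ tan δ = −(-0.8724)(-0.1192) = -0.1040; H_s = arccos(-0.1040) = 95.97°.
Sunrise is at 12 − H_s/15 = 12 − 6.398 = 5.602 h local solar time.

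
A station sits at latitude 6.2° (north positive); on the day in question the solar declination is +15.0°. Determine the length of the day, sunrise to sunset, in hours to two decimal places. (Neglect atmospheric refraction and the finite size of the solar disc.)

cos H_s = −tan(6.2°) · tan(15.0°) = -0.0291, so H_s = arccos(-0.0291) = 91.67°.
Day length = 2 H_s / 15° h⁻¹ = 183.34° / 15 = 12.223 h.

12.22 hours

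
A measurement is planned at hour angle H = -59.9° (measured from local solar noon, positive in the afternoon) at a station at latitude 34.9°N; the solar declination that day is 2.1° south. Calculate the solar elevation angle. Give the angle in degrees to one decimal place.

23.0°

cos θ_z = sin φ sin δ + cos φ cos δ cos H = (0.5721)(-0.0366) + (0.8202)(0.9993)(0.5015) = 0.3901.
θ_z = arccos(0.3901) = 67.04°, so the elevation is 90° − 67.04° = 22.96°.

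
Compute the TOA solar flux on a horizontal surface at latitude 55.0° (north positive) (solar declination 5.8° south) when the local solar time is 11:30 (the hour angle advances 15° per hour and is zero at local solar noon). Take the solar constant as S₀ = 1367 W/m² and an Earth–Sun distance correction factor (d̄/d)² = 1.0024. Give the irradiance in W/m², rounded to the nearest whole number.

Hour angle H = 15° × (11.5 − 12) = -7.50°.
cos θ_z = sin(55.0°) sin(-5.8°) + cos(55.0°) cos(-5.8°) cos(-7.50°) = -0.0828 + 0.5658 = 0.4830.
Top-of-atmosphere irradiance = S₀ (d̄/d)² cos θ_z = 1367 × 1.0024 × 0.4830 = 661.85 W/m².

662 W/m²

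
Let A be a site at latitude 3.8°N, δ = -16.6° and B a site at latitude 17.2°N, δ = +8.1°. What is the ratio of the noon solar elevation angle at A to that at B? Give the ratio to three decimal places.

A: 90° − |3.8 − (-16.6)| = 69.60°.
B: 90° − |17.2 − (8.1)| = 80.90°.
Ratio A/B = 69.6000 / 80.9000 = 0.8603.

0.860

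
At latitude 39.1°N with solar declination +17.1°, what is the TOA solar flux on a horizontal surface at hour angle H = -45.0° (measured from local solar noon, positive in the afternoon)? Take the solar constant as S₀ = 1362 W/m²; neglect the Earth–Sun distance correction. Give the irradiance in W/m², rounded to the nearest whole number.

cos θ_z = sin(39.1°) sin(17.1°) + cos(39.1°) cos(17.1°) cos(-45.00°) = 0.1854 + 0.5245 = 0.7099.
Top-of-atmosphere irradiance = S₀ cos θ_z = 1362 × 0.7099 = 966.88 W/m².

967 W/m²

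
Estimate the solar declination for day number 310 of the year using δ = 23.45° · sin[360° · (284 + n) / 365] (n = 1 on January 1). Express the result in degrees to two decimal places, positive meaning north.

-16.83°

360 × (284 + 310) / 365 = 585.863°; sin(585.863°) = -0.7177.
δ = 23.45 × -0.7177 = -16.830° ≈ -16.83°.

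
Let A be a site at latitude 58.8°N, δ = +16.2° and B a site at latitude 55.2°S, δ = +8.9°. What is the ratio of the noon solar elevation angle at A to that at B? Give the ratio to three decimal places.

1.830

A: 90° − |58.8 − (16.2)| = 47.40°.
B: 90° − |-55.2 − (8.9)| = 25.90°.
Ratio A/B = 47.4000 / 25.9000 = 1.8301.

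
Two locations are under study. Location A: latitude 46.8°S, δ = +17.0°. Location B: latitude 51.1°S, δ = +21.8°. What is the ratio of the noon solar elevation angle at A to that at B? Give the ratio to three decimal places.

1.532

A: 90° − |-46.8 − (17.0)| = 26.20°.
B: 90° − |-51.1 − (21.8)| = 17.10°.
Ratio A/B = 26.2000 / 17.1000 = 1.5322.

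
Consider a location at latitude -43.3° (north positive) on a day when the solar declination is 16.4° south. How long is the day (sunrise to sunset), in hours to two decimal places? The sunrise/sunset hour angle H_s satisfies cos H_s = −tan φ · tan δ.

−tan φ tan δ = −(-0.9424)(-0.2943) = -0.2773; H_s = arccos(-0.2773) = 106.10°.
Day length = 2 H_s / 15° h⁻¹ = 212.20° / 15 = 14.147 h.

14.15 hours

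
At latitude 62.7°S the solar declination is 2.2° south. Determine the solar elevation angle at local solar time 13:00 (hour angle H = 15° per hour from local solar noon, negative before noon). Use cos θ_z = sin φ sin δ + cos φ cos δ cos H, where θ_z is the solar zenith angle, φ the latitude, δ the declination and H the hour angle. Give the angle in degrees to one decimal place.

28.5°

Hour angle H = 15° × (13 − 12) = 15.00°.
With φ = -62.7°, δ = -2.2°, H = 15.00°: sin φ sin δ = 0.0341, cos φ cos δ cos H = 0.4427, so cos θ_z = 0.4768.
θ_z = arccos(0.4768) = 61.52°, so the elevation is 90° − 61.52° = 28.48°.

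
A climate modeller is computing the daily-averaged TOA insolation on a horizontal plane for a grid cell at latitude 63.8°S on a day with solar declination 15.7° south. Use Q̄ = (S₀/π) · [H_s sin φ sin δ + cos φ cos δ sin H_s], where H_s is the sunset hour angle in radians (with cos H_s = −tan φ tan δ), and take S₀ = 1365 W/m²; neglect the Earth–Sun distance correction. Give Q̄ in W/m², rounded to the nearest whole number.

cos H_s = −tan(-63.8°) · tan(-15.7°) = -0.5712, so H_s = arccos(-0.5712) = 124.83°. In radians, H_s = 2.1787.
H_s sin φ sin δ = 2.1787 × -0.8973 × -0.2706 = 0.5290.
cos φ cos δ sin H_s = 0.4415 × 0.9627 × 0.8208 = 0.3489.
Q̄ = (1365/π) × (0.5290 + 0.3489) = 434.49 × 0.8779 = 381.44 W/m².

381 W/m²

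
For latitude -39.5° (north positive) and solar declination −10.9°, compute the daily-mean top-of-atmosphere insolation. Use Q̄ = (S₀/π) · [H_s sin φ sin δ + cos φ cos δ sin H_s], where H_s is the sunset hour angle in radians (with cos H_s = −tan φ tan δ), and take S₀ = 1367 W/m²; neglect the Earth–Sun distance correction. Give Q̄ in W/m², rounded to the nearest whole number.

416 W/m²

The sunset hour angle satisfies cos H_s = −tan φ tan δ = -0.1587, giving H_s = 99.13°. In radians, H_s = 1.7301.
H_s sin φ sin δ = 1.7301 × -0.6361 × -0.1891 = 0.2081.
cos φ cos δ sin H_s = 0.7716 × 0.9820 × 0.9873 = 0.7481.
Q̄ = (1367/π) × (0.2081 + 0.7481) = 435.13 × 0.9562 = 416.07 W/m².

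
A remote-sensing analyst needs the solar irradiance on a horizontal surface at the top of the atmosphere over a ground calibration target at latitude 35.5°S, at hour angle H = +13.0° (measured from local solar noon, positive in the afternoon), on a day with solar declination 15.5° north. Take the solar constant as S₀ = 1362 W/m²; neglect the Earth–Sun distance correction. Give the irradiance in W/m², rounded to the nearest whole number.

830 W/m²

With φ = -35.5°, δ = 15.5°, H = 13.00°: sin φ sin δ = -0.1552, cos φ cos δ cos H = 0.7644, so cos θ_z = 0.6092.
Top-of-atmosphere irradiance = S₀ cos θ_z = 1362 × 0.6092 = 829.73 W/m².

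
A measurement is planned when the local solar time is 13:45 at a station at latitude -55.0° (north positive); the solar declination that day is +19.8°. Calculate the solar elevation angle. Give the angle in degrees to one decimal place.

Hour angle H = 15° × (13.75 − 12) = 26.25°.
cos θ_z = sin φ sin δ + cos φ cos δ cos H = (-0.8192)(0.3387) + (0.5736)(0.9409)(0.8969) = 0.2066.
θ_z = arccos(0.2066) = 78.08°, so the elevation is 90° − 78.08° = 11.92°.

11.9°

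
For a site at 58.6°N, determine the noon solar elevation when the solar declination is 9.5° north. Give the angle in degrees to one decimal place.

At local solar noon the hour angle is zero, so the elevation is 90° − |φ − δ| = 90° − |58.6° − (9.5°)| = 90° − 49.1° = 40.9°.

40.9°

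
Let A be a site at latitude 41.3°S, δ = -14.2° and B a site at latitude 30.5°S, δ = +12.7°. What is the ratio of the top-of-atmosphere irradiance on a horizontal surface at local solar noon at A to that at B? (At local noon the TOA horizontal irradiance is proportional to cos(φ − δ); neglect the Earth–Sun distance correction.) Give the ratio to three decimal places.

1.221

A: cos θ_z = cos(-41.3° − (-14.2°)) = 0.8902.
B: cos θ_z = cos(-30.5° − (12.7°)) = 0.7290.
Ratio A/B = 0.8902 / 0.7290 = 1.2211.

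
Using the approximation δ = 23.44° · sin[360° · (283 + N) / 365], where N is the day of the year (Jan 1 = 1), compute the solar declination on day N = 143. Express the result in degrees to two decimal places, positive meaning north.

360 × (283 + 143) / 365 = 420.164°; sin(420.164°) = 0.8675.
δ = 23.44 × 0.8675 = 20.334° ≈ +20.33°.

+20.33°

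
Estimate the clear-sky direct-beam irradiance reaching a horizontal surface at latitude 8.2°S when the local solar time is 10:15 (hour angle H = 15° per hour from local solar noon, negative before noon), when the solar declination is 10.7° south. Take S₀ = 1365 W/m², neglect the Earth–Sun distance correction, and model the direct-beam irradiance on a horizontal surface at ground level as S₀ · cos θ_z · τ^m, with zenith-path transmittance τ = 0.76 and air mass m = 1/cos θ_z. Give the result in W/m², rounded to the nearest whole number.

Hour angle H = 15° × (10.25 − 12) = -26.25°.
cos θ_z = sin φ sin δ + cos φ cos δ cos H = (-0.1426)(-0.1857) + (0.9898)(0.9826)(0.8969) = 0.8988.
Air mass m = 1/cos θ_z = 1/0.8988 = 1.113; τ^m = 0.76^1.113 = 0.7368.
Surface direct beam = 1365 × 0.8988 × 0.7368 = 903.95 W/m².

904 W/m²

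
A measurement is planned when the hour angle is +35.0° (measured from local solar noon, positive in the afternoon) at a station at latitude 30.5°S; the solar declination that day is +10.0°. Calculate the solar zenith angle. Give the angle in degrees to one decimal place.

52.6°

cos θ_z = sin(-30.5°) sin(10.0°) + cos(-30.5°) cos(10.0°) cos(35.00°) = -0.0881 + 0.6951 = 0.6070.
θ_z = arccos(0.6070) = 52.63°.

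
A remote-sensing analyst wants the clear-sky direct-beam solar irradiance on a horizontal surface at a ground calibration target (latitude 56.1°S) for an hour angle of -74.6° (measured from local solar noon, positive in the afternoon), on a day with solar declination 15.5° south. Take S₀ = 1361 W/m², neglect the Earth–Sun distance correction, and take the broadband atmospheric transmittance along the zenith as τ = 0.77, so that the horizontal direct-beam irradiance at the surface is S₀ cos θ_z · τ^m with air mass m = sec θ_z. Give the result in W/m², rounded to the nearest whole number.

With φ = -56.1°, δ = -15.5°, H = -74.60°: sin φ sin δ = 0.2218, cos φ cos δ cos H = 0.1427, so cos θ_z = 0.3645.
Air mass m = 1/cos θ_z = 1/0.3645 = 2.743; τ^m = 0.77^2.743 = 0.4883.
Surface direct beam = 1361 × 0.3645 × 0.4883 = 242.24 W/m².

242 W/m²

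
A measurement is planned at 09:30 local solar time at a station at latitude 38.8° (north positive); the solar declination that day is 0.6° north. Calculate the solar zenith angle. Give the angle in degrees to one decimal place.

51.3°

Hour angle H = 15° × (9.5 − 12) = -37.50°.
With φ = 38.8°, δ = 0.6°, H = -37.50°: sin φ sin δ = 0.0066, cos φ cos δ cos H = 0.6183, so cos θ_z = 0.6249.
θ_z = arccos(0.6249) = 51.33°.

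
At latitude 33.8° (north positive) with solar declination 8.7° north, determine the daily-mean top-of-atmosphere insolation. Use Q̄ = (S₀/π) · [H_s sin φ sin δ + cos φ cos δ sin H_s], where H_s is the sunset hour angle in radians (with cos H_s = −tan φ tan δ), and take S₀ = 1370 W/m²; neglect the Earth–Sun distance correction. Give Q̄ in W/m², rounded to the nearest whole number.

418 W/m²

The sunset hour angle satisfies cos H_s = −tan φ tan δ = -0.1024, giving H_s = 95.88°. In radians, H_s = 1.6734.
H_s sin φ sin δ = 1.6734 × 0.5563 × 0.1513 = 0.1408.
cos φ cos δ sin H_s = 0.8310 × 0.9885 × 0.9947 = 0.8171.
Q̄ = (1370/π) × (0.1408 + 0.8171) = 436.08 × 0.9579 = 417.72 W/m².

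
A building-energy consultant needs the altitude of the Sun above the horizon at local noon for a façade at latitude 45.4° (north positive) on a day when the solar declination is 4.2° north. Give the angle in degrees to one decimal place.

At local solar noon the hour angle is zero, so the elevation is 90° − |φ − δ| = 90° − |45.4° − (4.2°)| = 90° − 41.2° = 48.8°.

48.8°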